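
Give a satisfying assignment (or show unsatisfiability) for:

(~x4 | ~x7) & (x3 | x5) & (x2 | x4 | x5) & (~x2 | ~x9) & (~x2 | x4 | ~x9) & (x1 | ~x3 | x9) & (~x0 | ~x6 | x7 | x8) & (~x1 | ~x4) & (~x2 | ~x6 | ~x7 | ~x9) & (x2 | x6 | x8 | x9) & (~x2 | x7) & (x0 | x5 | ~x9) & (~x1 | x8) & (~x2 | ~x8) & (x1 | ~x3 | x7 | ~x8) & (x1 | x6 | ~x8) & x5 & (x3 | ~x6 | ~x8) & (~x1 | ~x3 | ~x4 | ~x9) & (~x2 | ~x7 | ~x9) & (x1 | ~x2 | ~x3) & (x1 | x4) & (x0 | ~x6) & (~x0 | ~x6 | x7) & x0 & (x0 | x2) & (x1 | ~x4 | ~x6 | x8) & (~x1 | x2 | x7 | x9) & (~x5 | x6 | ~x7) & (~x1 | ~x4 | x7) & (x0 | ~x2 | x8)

Unit clause (x5) forces x5 = True.
Unit clause (x0) forces x0 = True.
Set x1 = False.
  then (x1 | x4) forces x4 = True.
  then (~x4 | ~x7) forces x7 = False.
  then (~x2 | x7) forces x2 = False.
  then (~x0 | ~x6 | x7) forces x6 = False.
  then (x1 | x6 | ~x8) forces x8 = False.
  then (x2 | x6 | x8 | x9) forces x9 = True.
Set x3 = True.
All clauses satisfied.

x0=T, x1=F, x2=F, x3=T, x4=T, x5=T, x6=F, x7=F, x8=F, x9=T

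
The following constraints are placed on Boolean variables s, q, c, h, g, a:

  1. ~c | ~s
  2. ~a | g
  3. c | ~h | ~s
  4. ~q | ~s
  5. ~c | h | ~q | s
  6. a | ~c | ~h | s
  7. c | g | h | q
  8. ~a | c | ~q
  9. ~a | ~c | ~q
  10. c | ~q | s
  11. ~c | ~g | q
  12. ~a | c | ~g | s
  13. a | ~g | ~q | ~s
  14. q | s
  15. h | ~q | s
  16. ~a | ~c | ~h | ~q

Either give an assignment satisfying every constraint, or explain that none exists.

s = True, q = False, c = False, h = False, g = True, a = False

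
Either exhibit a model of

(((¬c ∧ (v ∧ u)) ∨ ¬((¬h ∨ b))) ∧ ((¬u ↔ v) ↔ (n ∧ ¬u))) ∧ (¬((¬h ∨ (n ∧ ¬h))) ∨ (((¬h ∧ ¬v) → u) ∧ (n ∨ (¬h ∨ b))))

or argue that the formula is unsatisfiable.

v: True, h: False, b: False, c: False, u: True, n: True

  ((¬c ∧ (v ∧ u)) ∨ ¬((¬h ∨ b))) ∧ ((¬u ↔ v) ↔ (n ∧ ¬u)) = True
    (¬c ∧ (v ∧ u)) ∨ ¬((¬h ∨ b)) = True
      ¬c ∧ (v ∧ u) = True
        ¬c = True
        v ∧ u = True
      ¬((¬h ∨ b)) = False
        ¬h ∨ b = True
          ¬h = True
    (¬u ↔ v) ↔ (n ∧ ¬u) = True
      ¬u ↔ v = False
        ¬u = False
      n ∧ ¬u = False
        ¬u = False
  ¬((¬h ∨ (n ∧ ¬h))) ∨ (((¬h ∧ ¬v) → u) ∧ (n ∨ (¬h ∨ b))) = True
    ¬((¬h ∨ (n ∧ ¬h))) = False
      ¬h ∨ (n ∧ ¬h) = True
        ¬h = True
        n ∧ ¬h = True
          ¬h = True
    ((¬h ∧ ¬v) → u) ∧ (n ∨ (¬h ∨ b)) = True
      (¬h ∧ ¬v) → u = True
        ¬h ∧ ¬v = False
          ¬h = True
          ¬v = False
      n ∨ (¬h ∨ b) = True
        ¬h ∨ b = True
          ¬h = True
Both conjuncts True, so the formula holds.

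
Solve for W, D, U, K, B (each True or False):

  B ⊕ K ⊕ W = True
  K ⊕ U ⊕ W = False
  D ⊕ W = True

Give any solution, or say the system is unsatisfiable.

W: False; D: True; U: True; K: True; B: False

B ⊕ K ⊕ W = F ⊕ T ⊕ F = True ✓
K ⊕ U ⊕ W = T ⊕ T ⊕ F = False ✓
D ⊕ W = T ⊕ F = True ✓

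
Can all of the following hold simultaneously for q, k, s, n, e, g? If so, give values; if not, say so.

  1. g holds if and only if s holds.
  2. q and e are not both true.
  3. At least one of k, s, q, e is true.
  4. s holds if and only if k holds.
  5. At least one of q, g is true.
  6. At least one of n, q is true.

q = True; k = True; s = True; n = True; e = False; g = True

  (1) g=T, s=T — same ✓
  (2) q=T, e=F — not both ✓
  (3) {k, s, q, e}: 3 true — at least one ✓
  (4) s=T, k=T — same ✓
  (5) {q, g}: 2 true — at least one ✓
  (6) {n, q}: 2 true — at least one ✓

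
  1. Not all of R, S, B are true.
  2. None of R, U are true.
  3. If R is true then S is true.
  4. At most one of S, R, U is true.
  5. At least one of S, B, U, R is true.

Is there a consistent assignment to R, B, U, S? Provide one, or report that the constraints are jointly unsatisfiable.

R=F; B=T; U=F; S=T

  (1) {R, S, B}: 2/3 true — not all ✓
  (2) {R, U}: 0 true — none ✓
  (3) R=F ⇒ S: vacuous ✓
  (4) {S, R, U}: 1 true — at most one ✓
  (5) {S, B, U, R}: 2 true — at least one ✓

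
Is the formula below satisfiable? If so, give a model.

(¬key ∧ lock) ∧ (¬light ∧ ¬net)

key=F; lock=T; light=F; net=F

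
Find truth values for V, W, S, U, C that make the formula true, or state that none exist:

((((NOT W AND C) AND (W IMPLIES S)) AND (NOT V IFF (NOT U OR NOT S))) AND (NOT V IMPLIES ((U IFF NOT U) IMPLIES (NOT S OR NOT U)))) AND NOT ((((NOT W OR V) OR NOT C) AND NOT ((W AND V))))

Case W = True: the conjunct NOT W is False.
Case W = False: the conjunct NOT ((((NOT W OR V) OR NOT C) AND NOT ((W AND V)))) becomes NOT ((True AND True)) = False.
Both cases fail — unsatisfiable.

UNSATISFIABLE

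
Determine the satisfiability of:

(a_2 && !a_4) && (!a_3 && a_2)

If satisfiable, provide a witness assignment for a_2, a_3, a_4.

a_2 = True, a_3 = False, a_4 = False

  a_2 && !a_4 = True
    !a_4 = True
  !a_3 && a_2 = True
    !a_3 = True
Both conjuncts True, so the formula holds.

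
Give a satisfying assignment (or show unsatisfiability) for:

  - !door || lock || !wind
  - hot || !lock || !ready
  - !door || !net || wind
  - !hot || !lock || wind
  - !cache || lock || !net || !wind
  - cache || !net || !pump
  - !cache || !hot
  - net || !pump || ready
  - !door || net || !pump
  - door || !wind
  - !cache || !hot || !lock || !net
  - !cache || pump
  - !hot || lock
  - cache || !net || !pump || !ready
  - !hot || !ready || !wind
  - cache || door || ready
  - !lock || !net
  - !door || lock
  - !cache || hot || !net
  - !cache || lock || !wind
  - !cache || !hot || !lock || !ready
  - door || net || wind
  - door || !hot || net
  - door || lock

Set pump = False.
  then (!cache || pump) forces cache = False.
Try net = True:
  (!lock || !net) forces lock = False.
  (!hot || lock) forces hot = False.
  (!door || lock) forces door = False.
  clause (door || lock) is falsified — backtrack.
So net = False.
Try lock = False:
  (!hot || lock) forces hot = False.
  (!door || lock) forces door = False.
  clause (door || lock) is falsified — backtrack.
So lock = True.
Set hot = False.
  then (hot || !lock || !ready) forces ready = False.
  then (cache || door || ready) forces door = True.
Set wind = True.
All clauses satisfied.

pump = False, net = False, lock = True, hot = False, wind = True, door = True, cache = False, ready = False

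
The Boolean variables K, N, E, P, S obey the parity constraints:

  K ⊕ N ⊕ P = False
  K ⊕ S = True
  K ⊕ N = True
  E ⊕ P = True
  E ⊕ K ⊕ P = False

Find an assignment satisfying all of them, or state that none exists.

K = True, N = False, E = False, P = True, S = False

K ⊕ N ⊕ P = T ⊕ F ⊕ T = False ✓
K ⊕ S = T ⊕ F = True ✓
K ⊕ N = T ⊕ F = True ✓
E ⊕ P = F ⊕ T = True ✓
E ⊕ K ⊕ P = F ⊕ T ⊕ T = False ✓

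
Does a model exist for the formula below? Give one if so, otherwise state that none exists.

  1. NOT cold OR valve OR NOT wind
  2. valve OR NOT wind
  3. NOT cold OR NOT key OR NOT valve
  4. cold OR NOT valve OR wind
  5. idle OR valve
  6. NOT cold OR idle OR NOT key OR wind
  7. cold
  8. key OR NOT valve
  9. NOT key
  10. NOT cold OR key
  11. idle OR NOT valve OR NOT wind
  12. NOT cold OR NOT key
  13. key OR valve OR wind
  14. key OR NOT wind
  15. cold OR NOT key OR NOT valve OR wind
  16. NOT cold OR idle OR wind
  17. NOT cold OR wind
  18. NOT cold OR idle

Unsatisfiable

Case cold = True:
  (NOT key) forces key = False.
  Clause (NOT cold OR key) is falsified — contradiction.
Case cold = False:
  Clause (cold) is falsified — contradiction.
Both cases fail, so the formula is unsatisfiable.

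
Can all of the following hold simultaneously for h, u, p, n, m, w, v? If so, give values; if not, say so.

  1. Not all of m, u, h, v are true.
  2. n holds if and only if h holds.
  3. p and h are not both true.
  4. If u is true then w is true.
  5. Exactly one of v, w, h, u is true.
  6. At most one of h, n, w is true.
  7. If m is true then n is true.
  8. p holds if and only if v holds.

h = False, u = False, p = True, n = False, m = False, w = False, v = True

  (1) {m, u, h, v}: 1/4 true — not all ✓
  (2) n=F, h=F — same ✓
  (3) p=T, h=F — not both ✓
  (4) u=F ⇒ w: vacuous ✓
  (5) {v, w, h, u}: 1 true — exactly one ✓
  (6) {h, n, w}: 0 true — at most one ✓
  (7) m=F ⇒ n: vacuous ✓
  (8) p=T, v=T — same ✓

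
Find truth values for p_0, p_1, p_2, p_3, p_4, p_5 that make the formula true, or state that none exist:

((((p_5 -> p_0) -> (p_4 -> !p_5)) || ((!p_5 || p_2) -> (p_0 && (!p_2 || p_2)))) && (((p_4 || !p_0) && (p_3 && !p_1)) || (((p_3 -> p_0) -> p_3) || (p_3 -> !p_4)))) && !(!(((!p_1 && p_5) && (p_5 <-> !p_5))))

UNSATISFIABLE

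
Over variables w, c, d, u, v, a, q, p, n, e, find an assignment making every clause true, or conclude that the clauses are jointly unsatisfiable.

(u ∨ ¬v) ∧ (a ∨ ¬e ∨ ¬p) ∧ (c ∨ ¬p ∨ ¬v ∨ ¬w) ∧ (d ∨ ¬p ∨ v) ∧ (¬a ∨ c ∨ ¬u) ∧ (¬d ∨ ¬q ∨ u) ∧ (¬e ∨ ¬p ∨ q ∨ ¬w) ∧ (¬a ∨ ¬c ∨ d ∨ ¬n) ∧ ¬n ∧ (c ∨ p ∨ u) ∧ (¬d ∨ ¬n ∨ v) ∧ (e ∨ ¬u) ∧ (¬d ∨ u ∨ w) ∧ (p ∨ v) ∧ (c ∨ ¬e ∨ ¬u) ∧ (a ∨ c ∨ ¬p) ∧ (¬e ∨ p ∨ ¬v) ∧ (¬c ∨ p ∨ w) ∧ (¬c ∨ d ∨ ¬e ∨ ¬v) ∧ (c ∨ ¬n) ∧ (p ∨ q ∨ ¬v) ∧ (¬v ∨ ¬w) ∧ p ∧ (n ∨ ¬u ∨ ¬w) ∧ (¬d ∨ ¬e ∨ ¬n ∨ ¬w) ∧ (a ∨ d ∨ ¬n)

w: True; c: True; d: True; u: False; v: False; a: True; q: False; p: True; n: False; e: False

Unit clause (¬n) forces n = False.
Unit clause (p) forces p = True.
Set w = True.
  then (¬v ∨ ¬w) forces v = False.
  then (n ∨ ¬u ∨ ¬w) forces u = False.
  then (d ∨ ¬p ∨ v) forces d = True.
  then (¬d ∨ ¬q ∨ u) forces q = False.
  then (¬e ∨ ¬p ∨ q ∨ ¬w) forces e = False.
Set c = True.
Set a = True.
All clauses satisfied.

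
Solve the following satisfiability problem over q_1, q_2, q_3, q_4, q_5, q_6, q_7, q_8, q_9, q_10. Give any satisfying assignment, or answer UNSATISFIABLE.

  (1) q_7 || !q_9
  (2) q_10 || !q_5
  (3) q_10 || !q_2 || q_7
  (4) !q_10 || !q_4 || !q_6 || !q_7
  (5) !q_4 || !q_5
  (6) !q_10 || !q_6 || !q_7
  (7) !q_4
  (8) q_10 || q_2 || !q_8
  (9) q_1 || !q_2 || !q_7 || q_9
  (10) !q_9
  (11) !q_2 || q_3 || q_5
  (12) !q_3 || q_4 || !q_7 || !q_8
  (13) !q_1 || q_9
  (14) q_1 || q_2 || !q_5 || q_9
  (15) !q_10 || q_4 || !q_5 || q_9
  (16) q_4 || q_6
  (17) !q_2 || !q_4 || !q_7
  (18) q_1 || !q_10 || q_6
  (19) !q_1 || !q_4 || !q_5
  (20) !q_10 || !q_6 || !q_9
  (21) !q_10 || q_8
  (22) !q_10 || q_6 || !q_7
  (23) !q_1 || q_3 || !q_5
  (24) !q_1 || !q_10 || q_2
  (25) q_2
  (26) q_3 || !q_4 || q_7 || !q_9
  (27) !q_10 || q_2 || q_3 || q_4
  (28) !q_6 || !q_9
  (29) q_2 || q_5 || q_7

Unit clause (!q_4) forces q_4 = False.
Unit clause (!q_9) forces q_9 = False.
In (!q_1 || q_9) only !q_1 is left, so q_1 = False.
In (q_4 || q_6) only q_6 is left, so q_6 = True.
Unit clause (q_2) forces q_2 = True.
In (q_1 || !q_2 || !q_7 || q_9) only !q_7 is left, so q_7 = False.
In (q_10 || !q_2 || q_7) only q_10 is left, so q_10 = True.
In (!q_10 || q_4 || !q_5 || q_9) only !q_5 is left, so q_5 = False.
In (!q_10 || q_8) only q_8 is left, so q_8 = True.
In (!q_2 || q_3 || q_5) only q_3 is left, so q_3 = True.
All clauses satisfied.

q_1=F, q_2=T, q_3=T, q_4=F, q_5=F, q_6=T, q_7=F, q_8=T, q_9=F, q_10=T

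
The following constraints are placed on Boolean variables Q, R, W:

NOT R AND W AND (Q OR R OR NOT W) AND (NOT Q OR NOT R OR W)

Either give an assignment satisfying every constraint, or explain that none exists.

Q = True, R = False, W = True

Unit clause (NOT R) forces R = False.
Unit clause (W) forces W = True.
In (Q OR R OR NOT W) only Q is left, so Q = True.
Check each clause:
  (NOT R): NOT R holds.
  (W): W holds.
  (Q OR R OR NOT W): Q holds.
  (NOT Q OR NOT R OR W): NOT R holds.
All clauses satisfied.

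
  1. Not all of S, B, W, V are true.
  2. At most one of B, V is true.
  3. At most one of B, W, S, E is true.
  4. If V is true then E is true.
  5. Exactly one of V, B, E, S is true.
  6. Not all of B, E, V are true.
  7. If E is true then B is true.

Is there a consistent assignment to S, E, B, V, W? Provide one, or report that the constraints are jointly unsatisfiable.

S: True; E: False; B: False; V: False; W: False

  (1) {S, B, W, V}: 1/4 true — not all ✓
  (2) {B, V}: 0 true — at most one ✓
  (3) {B, W, S, E}: 1 true — at most one ✓
  (4) V=F ⇒ E: vacuous ✓
  (5) {V, B, E, S}: 1 true — exactly one ✓
  (6) {B, E, V}: 0/3 true — not all ✓
  (7) E=F ⇒ B: vacuous ✓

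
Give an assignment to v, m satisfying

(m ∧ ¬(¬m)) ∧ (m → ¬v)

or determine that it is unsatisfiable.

v = False, m = True

  m ∧ ¬(¬m) = True
    ¬(¬m) = True
      ¬m = False
  m → ¬v = True
    ¬v = True
Both conjuncts True, so the formula holds.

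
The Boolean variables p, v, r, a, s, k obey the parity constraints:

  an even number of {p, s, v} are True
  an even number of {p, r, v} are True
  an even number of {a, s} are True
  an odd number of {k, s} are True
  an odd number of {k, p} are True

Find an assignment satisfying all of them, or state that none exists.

p = True, v = False, r = True, a = True, s = True, k = False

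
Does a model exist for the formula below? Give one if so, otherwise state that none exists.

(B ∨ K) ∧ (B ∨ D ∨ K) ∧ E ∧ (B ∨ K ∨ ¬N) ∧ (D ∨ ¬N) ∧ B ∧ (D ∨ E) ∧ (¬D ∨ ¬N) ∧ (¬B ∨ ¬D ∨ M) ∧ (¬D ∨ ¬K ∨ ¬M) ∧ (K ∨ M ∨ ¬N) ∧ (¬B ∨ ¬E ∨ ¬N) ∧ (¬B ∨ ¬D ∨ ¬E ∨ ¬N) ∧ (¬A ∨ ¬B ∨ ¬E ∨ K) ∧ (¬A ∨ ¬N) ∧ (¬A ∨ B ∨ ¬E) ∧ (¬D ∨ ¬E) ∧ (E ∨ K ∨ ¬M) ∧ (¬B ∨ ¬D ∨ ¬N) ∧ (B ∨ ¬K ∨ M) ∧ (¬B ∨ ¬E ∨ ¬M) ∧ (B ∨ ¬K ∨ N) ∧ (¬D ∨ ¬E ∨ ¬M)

Unit clause (E) forces E = True.
Unit clause (B) forces B = True.
In (¬B ∨ ¬E ∨ ¬N) only ¬N is left, so N = False.
In (¬D ∨ ¬E) only ¬D is left, so D = False.
In (¬B ∨ ¬E ∨ ¬M) only ¬M is left, so M = False.
Set A = False.
Set K = True.
All clauses satisfied.

D = False, A = False, B = True, N = False, E = True, M = False, K = True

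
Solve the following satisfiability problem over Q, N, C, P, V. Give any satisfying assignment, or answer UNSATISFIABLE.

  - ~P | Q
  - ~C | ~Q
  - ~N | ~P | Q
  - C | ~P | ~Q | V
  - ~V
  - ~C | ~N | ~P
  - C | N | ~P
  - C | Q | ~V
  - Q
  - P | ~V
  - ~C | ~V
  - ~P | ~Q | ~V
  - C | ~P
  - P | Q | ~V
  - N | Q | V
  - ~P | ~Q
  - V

The formula is unsatisfiable.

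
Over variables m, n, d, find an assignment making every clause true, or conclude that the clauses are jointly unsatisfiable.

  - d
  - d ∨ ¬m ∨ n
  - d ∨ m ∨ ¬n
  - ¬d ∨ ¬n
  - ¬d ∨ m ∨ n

m = True; n = False; d = True

Unit clause (d) forces d = True.
In (¬d ∨ ¬n) only ¬n is left, so n = False.
In (¬d ∨ m ∨ n) only m is left, so m = True.
Check each clause:
  (d): d holds.
  (d ∨ ¬m ∨ n): d holds.
  (d ∨ m ∨ ¬n): d holds.
  (¬d ∨ ¬n): ¬n holds.
  (¬d ∨ m ∨ n): m holds.
All clauses satisfied.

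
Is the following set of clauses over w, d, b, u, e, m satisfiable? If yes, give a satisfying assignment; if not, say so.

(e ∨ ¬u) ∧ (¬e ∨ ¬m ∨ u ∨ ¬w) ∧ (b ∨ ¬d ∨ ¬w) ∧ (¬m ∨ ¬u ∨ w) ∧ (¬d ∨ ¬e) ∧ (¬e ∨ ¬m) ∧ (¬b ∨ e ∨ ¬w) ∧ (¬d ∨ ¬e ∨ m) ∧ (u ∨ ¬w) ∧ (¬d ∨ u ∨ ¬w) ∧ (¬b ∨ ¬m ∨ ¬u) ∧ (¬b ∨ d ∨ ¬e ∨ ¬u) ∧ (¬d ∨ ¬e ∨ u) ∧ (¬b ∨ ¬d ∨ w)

w=F, d=F, b=F, u=F, e=F, m=F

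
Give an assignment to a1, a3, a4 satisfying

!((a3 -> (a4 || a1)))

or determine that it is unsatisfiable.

a1=F; a3=T; a4=F

  !((a3 -> (a4 || a1))) = True
    a3 -> (a4 || a1) = False
      a4 || a1 = False
The formula evaluates to True.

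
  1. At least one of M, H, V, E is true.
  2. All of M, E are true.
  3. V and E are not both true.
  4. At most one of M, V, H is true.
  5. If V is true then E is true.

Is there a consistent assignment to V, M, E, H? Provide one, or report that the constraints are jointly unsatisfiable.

V = False, M = True, E = True, H = False

  (1) {M, H, V, E}: 2 true — at least one ✓
  (2) {M, E}: all 2 true ✓
  (3) V=F, E=T — not both ✓
  (4) {M, V, H}: 1 true — at most one ✓
  (5) V=F ⇒ E: vacuous ✓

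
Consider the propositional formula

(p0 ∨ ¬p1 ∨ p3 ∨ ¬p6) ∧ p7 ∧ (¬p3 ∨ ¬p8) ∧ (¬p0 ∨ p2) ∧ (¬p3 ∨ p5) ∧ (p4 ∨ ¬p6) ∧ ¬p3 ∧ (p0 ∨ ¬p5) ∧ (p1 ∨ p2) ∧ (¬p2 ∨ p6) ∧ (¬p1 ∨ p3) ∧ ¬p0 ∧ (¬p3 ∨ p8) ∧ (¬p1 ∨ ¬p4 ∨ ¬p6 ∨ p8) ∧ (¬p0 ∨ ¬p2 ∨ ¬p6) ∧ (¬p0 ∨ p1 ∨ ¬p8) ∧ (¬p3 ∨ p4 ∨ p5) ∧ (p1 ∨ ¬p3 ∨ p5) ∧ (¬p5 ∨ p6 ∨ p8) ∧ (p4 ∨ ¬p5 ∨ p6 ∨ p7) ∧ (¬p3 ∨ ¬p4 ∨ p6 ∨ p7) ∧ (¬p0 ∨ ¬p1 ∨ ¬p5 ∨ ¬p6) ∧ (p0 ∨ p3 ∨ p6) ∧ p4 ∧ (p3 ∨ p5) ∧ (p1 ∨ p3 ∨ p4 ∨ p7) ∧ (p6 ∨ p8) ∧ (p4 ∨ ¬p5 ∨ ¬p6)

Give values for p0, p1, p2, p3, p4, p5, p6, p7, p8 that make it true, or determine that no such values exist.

Unsatisfiable — no assignment works.

Case p0 = True:
  Clause (¬p0) is falsified — contradiction.
Case p0 = False:
  (p7) forces p7 = True.
  (¬p3) forces p3 = False.
  (p0 ∨ ¬p5) forces p5 = False.
  Clause (p3 ∨ p5) is falsified — contradiction.
Both cases fail, so the formula is unsatisfiable.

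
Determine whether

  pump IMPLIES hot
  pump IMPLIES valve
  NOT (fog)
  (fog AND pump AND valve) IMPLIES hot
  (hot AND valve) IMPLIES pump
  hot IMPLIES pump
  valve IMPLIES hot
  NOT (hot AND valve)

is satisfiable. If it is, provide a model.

Unit clause (NOT fog) forces fog = False.
Set hot = False.
  then (hot OR NOT pump) forces pump = False.
  then (hot OR NOT valve) forces valve = False.
Check each clause:
  (NOT fog): NOT fog holds.
  (NOT hot OR pump): NOT hot holds.
  (NOT pump OR valve): NOT pump holds.
  (NOT fog OR hot OR NOT pump OR NOT valve): NOT fog holds.
  (NOT hot OR pump OR NOT valve): NOT hot holds.
  (hot OR NOT pump): NOT pump holds.
  (NOT hot OR NOT valve): NOT hot holds.
  (hot OR NOT valve): NOT valve holds.
All clauses satisfied.

hot=F, pump=F, fog=F, valve=F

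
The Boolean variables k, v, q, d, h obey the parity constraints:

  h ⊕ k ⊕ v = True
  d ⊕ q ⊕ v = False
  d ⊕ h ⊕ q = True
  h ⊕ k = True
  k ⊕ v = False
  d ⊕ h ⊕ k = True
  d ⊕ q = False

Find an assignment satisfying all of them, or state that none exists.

k=F; v=F; q=F; d=F; h=T

h ⊕ k ⊕ v = T ⊕ F ⊕ F = True ✓
d ⊕ q ⊕ v = F ⊕ F ⊕ F = False ✓
d ⊕ h ⊕ q = F ⊕ T ⊕ F = True ✓
h ⊕ k = T ⊕ F = True ✓
k ⊕ v = F ⊕ F = False ✓
d ⊕ h ⊕ k = F ⊕ T ⊕ F = True ✓
d ⊕ q = F ⊕ F = False ✓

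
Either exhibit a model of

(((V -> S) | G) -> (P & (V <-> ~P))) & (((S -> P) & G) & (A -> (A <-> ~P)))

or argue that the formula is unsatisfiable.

V = False; A = False; G = True; S = True; P = True

  ((V -> S) | G) -> (P & (V <-> ~P)) = True
    (V -> S) | G = True
      V -> S = True
    P & (V <-> ~P) = True
      V <-> ~P = True
        ~P = False
  ((S -> P) & G) & (A -> (A <-> ~P)) = True
    (S -> P) & G = True
      S -> P = True
    A -> (A <-> ~P) = True
      A <-> ~P = True
        ~P = False
Both conjuncts True, so the formula holds.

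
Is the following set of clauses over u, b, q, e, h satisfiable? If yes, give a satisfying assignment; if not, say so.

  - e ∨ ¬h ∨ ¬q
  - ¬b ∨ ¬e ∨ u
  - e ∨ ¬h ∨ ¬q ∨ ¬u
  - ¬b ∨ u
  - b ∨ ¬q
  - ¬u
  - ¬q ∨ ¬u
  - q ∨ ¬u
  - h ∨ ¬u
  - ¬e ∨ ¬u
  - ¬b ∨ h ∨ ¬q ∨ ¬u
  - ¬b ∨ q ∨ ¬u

u = False; b = False; q = False; e = True; h = False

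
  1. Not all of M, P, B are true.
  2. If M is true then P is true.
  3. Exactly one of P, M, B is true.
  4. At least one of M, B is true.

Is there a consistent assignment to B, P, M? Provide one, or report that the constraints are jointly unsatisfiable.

B=T; P=F; M=F

  (1) {M, P, B}: 1/3 true — not all ✓
  (2) M=F ⇒ P: vacuous ✓
  (3) {P, M, B}: 1 true — exactly one ✓
  (4) {M, B}: 1 true — at least one ✓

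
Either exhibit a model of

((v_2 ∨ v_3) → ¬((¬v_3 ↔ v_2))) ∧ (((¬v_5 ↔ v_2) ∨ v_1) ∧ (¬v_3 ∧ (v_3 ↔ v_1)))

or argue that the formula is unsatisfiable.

v_1=F; v_2=F; v_3=F; v_5=T

  (v_2 ∨ v_3) → ¬((¬v_3 ↔ v_2)) = True
    v_2 ∨ v_3 = False
    ¬((¬v_3 ↔ v_2)) = True
      ¬v_3 ↔ v_2 = False
        ¬v_3 = True
  ((¬v_5 ↔ v_2) ∨ v_1) ∧ (¬v_3 ∧ (v_3 ↔ v_1)) = True
    (¬v_5 ↔ v_2) ∨ v_1 = True
      ¬v_5 ↔ v_2 = True
        ¬v_5 = False
    ¬v_3 ∧ (v_3 ↔ v_1) = True
      ¬v_3 = True
      v_3 ↔ v_1 = True
Both conjuncts True, so the formula holds.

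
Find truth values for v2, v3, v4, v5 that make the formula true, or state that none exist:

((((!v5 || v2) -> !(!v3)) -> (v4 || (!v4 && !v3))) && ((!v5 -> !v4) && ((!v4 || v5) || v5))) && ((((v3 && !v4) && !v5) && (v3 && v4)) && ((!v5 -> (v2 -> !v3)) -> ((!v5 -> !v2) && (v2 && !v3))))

Unsatisfiable — no assignment works.

Case v4 = True: the conjunct !v4 is False.
Case v4 = False: the conjunct v4 is False.
Both cases fail — unsatisfiable.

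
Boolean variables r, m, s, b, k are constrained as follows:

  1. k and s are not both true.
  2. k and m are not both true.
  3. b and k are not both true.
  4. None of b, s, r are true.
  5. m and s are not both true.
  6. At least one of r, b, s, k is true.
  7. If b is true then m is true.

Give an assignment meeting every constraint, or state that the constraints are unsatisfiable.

r: False; m: False; s: False; b: False; k: True

  (1) k=T, s=F — not both ✓
  (2) k=T, m=F — not both ✓
  (3) b=F, k=T — not both ✓
  (4) {b, s, r}: 0 true — none ✓
  (5) m=F, s=F — not both ✓
  (6) {r, b, s, k}: 1 true — at least one ✓
  (7) b=F ⇒ m: vacuous ✓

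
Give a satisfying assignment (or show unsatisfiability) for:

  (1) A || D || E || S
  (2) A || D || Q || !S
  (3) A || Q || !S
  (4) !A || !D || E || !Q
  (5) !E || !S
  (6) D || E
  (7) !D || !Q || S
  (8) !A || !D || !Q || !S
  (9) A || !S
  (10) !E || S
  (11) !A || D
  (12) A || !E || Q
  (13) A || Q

S = True, A = True, D = True, Q = False, E = False

Set S = True.
  then (!E || !S) forces E = False.
  then (D || E) forces D = True.
  then (A || !S) forces A = True.
  then (!A || !D || E || !Q) forces Q = False.
All clauses satisfied.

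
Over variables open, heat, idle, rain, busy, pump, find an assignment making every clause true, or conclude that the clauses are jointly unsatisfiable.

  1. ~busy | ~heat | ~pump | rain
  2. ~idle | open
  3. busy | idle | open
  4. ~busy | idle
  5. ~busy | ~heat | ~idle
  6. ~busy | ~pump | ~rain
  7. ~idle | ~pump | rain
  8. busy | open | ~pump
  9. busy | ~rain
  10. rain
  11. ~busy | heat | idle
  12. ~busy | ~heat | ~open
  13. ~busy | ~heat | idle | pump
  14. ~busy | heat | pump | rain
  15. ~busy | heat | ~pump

open=T, heat=F, idle=T, rain=T, busy=T, pump=F

Unit clause (rain) forces rain = True.
In (busy | ~rain) only busy is left, so busy = True.
In (~busy | idle) only idle is left, so idle = True.
In (~busy | ~heat | ~idle) only ~heat is left, so heat = False.
In (~busy | ~pump | ~rain) only ~pump is left, so pump = False.
In (~idle | open) only open is left, so open = True.
All clauses satisfied.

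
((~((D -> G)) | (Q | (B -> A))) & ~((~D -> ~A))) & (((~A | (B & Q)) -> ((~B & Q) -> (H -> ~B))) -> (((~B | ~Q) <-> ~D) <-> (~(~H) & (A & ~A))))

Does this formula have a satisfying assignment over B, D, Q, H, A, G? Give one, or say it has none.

B = True; D = False; Q = True; H = False; A = True; G = True

  (~((D -> G)) | (Q | (B -> A))) & ~((~D -> ~A)) = True
    ~((D -> G)) | (Q | (B -> A)) = True
      ~((D -> G)) = False
        D -> G = True
      Q | (B -> A) = True
        B -> A = True
    ~((~D -> ~A)) = True
      ~D -> ~A = False
        ~D = True
        ~A = False
  ((~A | (B & Q)) -> ((~B & Q) -> (H -> ~B))) -> (((~B | ~Q) <-> ~D) <-> (~(~H) & (A & ~A))) = True
    (~A | (B & Q)) -> ((~B & Q) -> (H -> ~B)) = True
      ~A | (B & Q) = True
        ~A = False
        B & Q = True
      (~B & Q) -> (H -> ~B) = True
        ~B & Q = False
          ~B = False
        H -> ~B = True
          ~B = False
    ((~B | ~Q) <-> ~D) <-> (~(~H) & (A & ~A)) = True
      (~B | ~Q) <-> ~D = False
        ~B | ~Q = False
          ~B = False
          ~Q = False
        ~D = True
      ~(~H) & (A & ~A) = False
        ~(~H) = False
          ~H = True
        A & ~A = False
          ~A = False
Both conjuncts True, so the formula holds.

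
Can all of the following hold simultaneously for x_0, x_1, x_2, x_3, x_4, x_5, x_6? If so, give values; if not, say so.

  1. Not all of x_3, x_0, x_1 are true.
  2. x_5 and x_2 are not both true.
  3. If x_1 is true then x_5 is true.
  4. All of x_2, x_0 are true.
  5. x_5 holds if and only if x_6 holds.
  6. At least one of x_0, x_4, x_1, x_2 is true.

x_0: True, x_1: False, x_2: True, x_3: False, x_4: False, x_5: False, x_6: False

  (1) {x_3, x_0, x_1}: 1/3 true — not all ✓
  (2) x_5=F, x_2=T — not both ✓
  (3) x_1=F ⇒ x_5: vacuous ✓
  (4) {x_2, x_0}: all 2 true ✓
  (5) x_5=F, x_6=F — same ✓
  (6) {x_0, x_4, x_1, x_2}: 2 true — at least one ✓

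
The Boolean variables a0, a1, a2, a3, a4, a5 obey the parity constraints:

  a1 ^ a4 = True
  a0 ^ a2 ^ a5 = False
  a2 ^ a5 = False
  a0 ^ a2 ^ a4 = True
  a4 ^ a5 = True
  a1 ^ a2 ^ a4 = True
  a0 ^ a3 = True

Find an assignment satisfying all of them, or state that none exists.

a0 = False, a1 = False, a2 = False, a3 = True, a4 = True, a5 = False

a1 ^ a4 = F ^ T = True ✓
a0 ^ a2 ^ a5 = F ^ F ^ F = False ✓
a2 ^ a5 = F ^ F = False ✓
a0 ^ a2 ^ a4 = F ^ F ^ T = True ✓
a4 ^ a5 = T ^ F = True ✓
a1 ^ a2 ^ a4 = F ^ F ^ T = True ✓
a0 ^ a3 = F ^ T = True ✓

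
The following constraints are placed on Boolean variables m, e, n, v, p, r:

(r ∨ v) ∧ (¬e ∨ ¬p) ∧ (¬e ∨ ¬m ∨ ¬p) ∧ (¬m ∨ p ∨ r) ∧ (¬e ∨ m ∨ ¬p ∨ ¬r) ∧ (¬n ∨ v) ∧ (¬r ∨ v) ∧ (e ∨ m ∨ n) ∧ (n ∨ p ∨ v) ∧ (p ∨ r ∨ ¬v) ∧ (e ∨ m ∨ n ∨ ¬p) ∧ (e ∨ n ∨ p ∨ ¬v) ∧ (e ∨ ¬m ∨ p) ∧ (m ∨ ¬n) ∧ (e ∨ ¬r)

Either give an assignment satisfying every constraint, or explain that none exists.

m: True, e: True, n: True, v: True, p: False, r: True

Set m = True.
Set e = True.
  then (¬e ∨ ¬p) forces p = False.
  then (¬m ∨ p ∨ r) forces r = True.
  then (¬r ∨ v) forces v = True.
Set n = True.
All clauses satisfied.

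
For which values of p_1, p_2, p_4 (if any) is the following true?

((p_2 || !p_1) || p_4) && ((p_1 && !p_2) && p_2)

Case p_2 = True: the conjunct !p_2 is False.
Case p_2 = False: the conjunct p_2 is False.
Both cases fail — unsatisfiable.

The formula is unsatisfiable.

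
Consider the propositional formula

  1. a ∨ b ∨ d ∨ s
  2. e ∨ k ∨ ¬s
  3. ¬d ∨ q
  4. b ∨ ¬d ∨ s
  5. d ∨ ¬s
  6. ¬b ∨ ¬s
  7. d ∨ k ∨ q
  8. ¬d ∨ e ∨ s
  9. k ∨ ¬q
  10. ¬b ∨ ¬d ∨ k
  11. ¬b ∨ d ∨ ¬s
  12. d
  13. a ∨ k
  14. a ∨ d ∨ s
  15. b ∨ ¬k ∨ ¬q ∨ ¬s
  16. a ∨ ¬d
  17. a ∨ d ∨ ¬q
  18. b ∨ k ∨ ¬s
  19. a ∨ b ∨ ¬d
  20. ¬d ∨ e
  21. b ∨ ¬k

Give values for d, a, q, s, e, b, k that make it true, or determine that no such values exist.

d = True, a = True, q = True, s = False, e = True, b = True, k = True

Unit clause (d) forces d = True.
In (a ∨ ¬d) only a is left, so a = True.
In (¬d ∨ e) only e is left, so e = True.
In (¬d ∨ q) only q is left, so q = True.
In (k ∨ ¬q) only k is left, so k = True.
In (b ∨ ¬k) only b is left, so b = True.
In (¬b ∨ ¬s) only ¬s is left, so s = False.
All clauses satisfied.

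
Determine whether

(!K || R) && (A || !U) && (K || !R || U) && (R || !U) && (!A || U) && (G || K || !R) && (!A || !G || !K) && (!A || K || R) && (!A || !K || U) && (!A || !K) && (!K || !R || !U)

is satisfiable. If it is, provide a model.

K=F, A=F, U=F, G=F, R=F

Set K = False.
Set A = False.
  then (A || !U) forces U = False.
  then (K || !R || U) forces R = False.
Set G = False.
All clauses satisfied.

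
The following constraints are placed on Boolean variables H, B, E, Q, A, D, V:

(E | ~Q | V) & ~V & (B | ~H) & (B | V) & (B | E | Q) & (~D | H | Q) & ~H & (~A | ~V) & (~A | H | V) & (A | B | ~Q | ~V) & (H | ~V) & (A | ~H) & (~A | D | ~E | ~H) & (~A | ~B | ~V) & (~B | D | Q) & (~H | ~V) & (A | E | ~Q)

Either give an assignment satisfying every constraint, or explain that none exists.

Unit clause (~V) forces V = False.
In (B | V) only B is left, so B = True.
Unit clause (~H) forces H = False.
In (~A | H | V) only ~A is left, so A = False.
Try E = False:
  (E | ~Q | V) forces Q = False.
  (~D | H | Q) forces D = False.
  clause (~B | D | Q) is falsified — backtrack.
So E = True.
Try Q = False:
  (~D | H | Q) forces D = False.
  clause (~B | D | Q) is falsified — backtrack.
So Q = True.
Set D = False.
All clauses satisfied.

H = False, B = True, E = True, Q = True, A = False, D = False, V = False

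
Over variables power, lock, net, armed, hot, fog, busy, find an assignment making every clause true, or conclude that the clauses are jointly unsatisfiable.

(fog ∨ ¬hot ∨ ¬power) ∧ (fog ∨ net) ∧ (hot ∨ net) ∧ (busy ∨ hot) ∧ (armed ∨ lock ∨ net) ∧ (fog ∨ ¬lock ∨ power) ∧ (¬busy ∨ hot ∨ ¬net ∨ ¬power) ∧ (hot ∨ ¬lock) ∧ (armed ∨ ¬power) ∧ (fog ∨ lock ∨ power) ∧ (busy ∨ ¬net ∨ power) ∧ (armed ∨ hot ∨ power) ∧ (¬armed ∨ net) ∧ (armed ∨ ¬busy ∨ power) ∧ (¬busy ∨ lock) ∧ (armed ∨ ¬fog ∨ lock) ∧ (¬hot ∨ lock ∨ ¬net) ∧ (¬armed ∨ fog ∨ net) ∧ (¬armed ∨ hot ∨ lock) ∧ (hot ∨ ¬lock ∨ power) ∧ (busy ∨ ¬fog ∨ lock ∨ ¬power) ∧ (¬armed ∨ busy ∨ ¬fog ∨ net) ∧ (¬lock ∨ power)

power: True, lock: True, net: True, armed: True, hot: True, fog: True, busy: False

Set power = True.
  then (armed ∨ ¬power) forces armed = True.
  then (¬armed ∨ net) forces net = True.
Set lock = True.
  then (hot ∨ ¬lock) forces hot = True.
  then (fog ∨ ¬hot ∨ ¬power) forces fog = True.
Set busy = False.
All clauses satisfied.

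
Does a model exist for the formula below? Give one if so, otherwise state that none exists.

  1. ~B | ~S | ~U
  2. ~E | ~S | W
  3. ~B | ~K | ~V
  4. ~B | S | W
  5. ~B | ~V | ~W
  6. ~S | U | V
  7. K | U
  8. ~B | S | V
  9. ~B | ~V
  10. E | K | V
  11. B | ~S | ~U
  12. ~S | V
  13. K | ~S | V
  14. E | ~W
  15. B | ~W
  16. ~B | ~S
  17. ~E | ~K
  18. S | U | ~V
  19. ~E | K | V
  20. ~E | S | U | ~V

Try B = True:
  (~B | ~V) forces V = False.
  (~B | S | V) forces S = True.
  clause (~S | V) is falsified — backtrack.
So B = False.
  then (B | ~W) forces W = False.
Set E = False.
Set U = False.
  then (K | U) forces K = True.
Set S = False.
  then (S | U | ~V) forces V = False.
All clauses satisfied.

B=F, E=F, U=F, W=F, K=T, S=F, V=F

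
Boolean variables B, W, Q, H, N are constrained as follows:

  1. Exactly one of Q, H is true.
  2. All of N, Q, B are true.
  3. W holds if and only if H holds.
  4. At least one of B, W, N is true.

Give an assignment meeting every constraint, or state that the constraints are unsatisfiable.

B = True, W = False, Q = True, H = False, N = True

  (1) {Q, H}: 1 true — exactly one ✓
  (2) {N, Q, B}: all 3 true ✓
  (3) W=F, H=F — same ✓
  (4) {B, W, N}: 2 true — at least one ✓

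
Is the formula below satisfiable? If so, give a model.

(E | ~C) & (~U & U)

Case U = True: the conjunct ~U is False.
Case U = False: the conjunct U is False.
Both cases fail — unsatisfiable.

Unsatisfiable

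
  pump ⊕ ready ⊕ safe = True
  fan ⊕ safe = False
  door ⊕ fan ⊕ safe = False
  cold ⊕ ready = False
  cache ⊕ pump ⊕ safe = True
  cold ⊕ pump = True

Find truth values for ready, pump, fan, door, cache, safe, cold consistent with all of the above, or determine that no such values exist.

ready=F; pump=T; fan=F; door=F; cache=F; safe=F; cold=F

pump ⊕ ready ⊕ safe = T ⊕ F ⊕ F = True ✓
fan ⊕ safe = F ⊕ F = False ✓
door ⊕ fan ⊕ safe = F ⊕ F ⊕ F = False ✓
cold ⊕ ready = F ⊕ F = False ✓
cache ⊕ pump ⊕ safe = F ⊕ T ⊕ F = True ✓
cold ⊕ pump = F ⊕ T = True ✓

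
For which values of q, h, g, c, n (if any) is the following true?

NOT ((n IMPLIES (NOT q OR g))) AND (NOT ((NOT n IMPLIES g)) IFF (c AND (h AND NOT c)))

q: True; h: True; g: False; c: True; n: True

  NOT ((n IMPLIES (NOT q OR g))) = True
    n IMPLIES (NOT q OR g) = False
      NOT q OR g = False
        NOT q = False
  NOT ((NOT n IMPLIES g)) IFF (c AND (h AND NOT c)) = True
    NOT ((NOT n IMPLIES g)) = False
      NOT n IMPLIES g = True
        NOT n = False
    c AND (h AND NOT c) = False
      h AND NOT c = False
        NOT c = False
Both conjuncts True, so the formula holds.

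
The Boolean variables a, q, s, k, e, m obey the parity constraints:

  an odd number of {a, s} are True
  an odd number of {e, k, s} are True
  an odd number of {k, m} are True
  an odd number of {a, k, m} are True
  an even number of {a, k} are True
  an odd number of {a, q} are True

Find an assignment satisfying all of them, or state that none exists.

a = False, q = True, s = True, k = False, e = False, m = True

{a, s}: 1 true → odd ✓
{e, k, s}: 1 true → odd ✓
{k, m}: 1 true → odd ✓
{a, k, m}: 1 true → odd ✓
{a, k}: 0 true → even ✓
{a, q}: 1 true → odd ✓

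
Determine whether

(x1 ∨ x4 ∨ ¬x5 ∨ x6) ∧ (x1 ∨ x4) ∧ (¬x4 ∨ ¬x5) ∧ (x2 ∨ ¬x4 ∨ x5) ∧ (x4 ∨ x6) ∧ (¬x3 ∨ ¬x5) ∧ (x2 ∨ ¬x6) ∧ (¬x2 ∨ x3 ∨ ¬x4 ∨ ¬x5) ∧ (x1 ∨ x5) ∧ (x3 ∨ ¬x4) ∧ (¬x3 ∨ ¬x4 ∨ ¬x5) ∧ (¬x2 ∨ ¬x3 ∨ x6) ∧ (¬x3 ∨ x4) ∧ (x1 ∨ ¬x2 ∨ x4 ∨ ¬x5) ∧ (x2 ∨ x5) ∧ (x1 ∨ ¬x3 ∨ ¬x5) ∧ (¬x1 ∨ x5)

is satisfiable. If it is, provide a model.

Try x1 = False:
  (x1 ∨ x4) forces x4 = True.
  (¬x4 ∨ ¬x5) forces x5 = False.
  clause (x1 ∨ x5) is falsified — backtrack.
So x1 = True.
  then (¬x1 ∨ x5) forces x5 = True.
  then (¬x4 ∨ ¬x5) forces x4 = False.
  then (x4 ∨ x6) forces x6 = True.
  then (¬x3 ∨ ¬x5) forces x3 = False.
  then (x2 ∨ ¬x6) forces x2 = True.
All clauses satisfied.

x1: True; x2: True; x3: False; x4: False; x5: True; x6: True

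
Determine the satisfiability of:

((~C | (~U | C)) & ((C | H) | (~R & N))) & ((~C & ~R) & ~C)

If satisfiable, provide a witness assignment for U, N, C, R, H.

U=T; N=T; C=F; R=F; H=F

  (~C | (~U | C)) & ((C | H) | (~R & N)) = True
    ~C | (~U | C) = True
      ~C = True
      ~U | C = False
        ~U = False
    (C | H) | (~R & N) = True
      C | H = False
      ~R & N = True
        ~R = True
  (~C & ~R) & ~C = True
    ~C & ~R = True
      ~C = True
      ~R = True
    ~C = True
Both conjuncts True, so the formula holds.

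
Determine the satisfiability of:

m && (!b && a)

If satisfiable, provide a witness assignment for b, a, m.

b=F; a=T; m=T

  !b && a = True
    !b = True
Both conjuncts True, so the formula holds.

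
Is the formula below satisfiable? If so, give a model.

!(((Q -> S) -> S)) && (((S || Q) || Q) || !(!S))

The formula is unsatisfiable.

Case S = True: the conjunct !(((Q -> S) -> S)) becomes !((True -> True)) = False.
Case S = False: the formula simplifies to !Q && (Q || Q).
  Q = True: the conjunct !Q is False.
  Q = False: the conjunct Q || Q becomes False || False = False.
Both cases fail — unsatisfiable.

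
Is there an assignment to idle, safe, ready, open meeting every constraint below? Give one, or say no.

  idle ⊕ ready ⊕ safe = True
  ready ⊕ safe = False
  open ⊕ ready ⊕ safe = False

idle = True, safe = False, ready = False, open = False

idle ⊕ ready ⊕ safe = T ⊕ F ⊕ F = True ✓
ready ⊕ safe = F ⊕ F = False ✓
open ⊕ ready ⊕ safe = F ⊕ F ⊕ F = False ✓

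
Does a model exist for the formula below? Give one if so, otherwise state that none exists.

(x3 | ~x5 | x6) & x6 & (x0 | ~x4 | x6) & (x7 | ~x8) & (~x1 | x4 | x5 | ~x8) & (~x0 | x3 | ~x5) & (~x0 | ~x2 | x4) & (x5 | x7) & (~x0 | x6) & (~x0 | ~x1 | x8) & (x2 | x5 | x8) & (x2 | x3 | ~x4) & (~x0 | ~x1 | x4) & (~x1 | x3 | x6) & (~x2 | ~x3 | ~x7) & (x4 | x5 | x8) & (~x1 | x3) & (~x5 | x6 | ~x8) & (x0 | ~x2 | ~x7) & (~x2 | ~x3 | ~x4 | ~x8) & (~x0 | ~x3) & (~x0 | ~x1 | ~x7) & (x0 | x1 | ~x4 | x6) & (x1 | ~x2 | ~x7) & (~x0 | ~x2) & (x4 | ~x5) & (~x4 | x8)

x0 = False; x1 = True; x2 = False; x3 = True; x4 = True; x5 = True; x6 = True; x7 = True; x8 = True

Unit clause (x6) forces x6 = True.
Set x0 = False.
Set x1 = True.
  then (~x1 | x3) forces x3 = True.
Try x2 = True:
  (~x2 | ~x3 | ~x7) forces x7 = False.
  (x7 | ~x8) forces x8 = False.
  (x5 | x7) forces x5 = True.
  (x4 | ~x5) forces x4 = True.
  clause (~x4 | x8) is falsified — backtrack.
So x2 = False.
Try x4 = False:
  (x4 | ~x5) forces x5 = False.
  (~x1 | x4 | x5 | ~x8) forces x8 = False.
  clause (x2 | x5 | x8) is falsified — backtrack.
So x4 = True.
  then (~x4 | x8) forces x8 = True.
  then (x7 | ~x8) forces x7 = True.
Set x5 = True.
All clauses satisfied.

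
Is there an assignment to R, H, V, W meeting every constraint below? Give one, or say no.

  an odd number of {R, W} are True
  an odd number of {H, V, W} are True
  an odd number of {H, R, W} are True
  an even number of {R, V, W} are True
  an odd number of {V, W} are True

R: True; H: False; V: True; W: False

{R, W}: 1 true → odd ✓
{H, V, W}: 1 true → odd ✓
{H, R, W}: 1 true → odd ✓
{R, V, W}: 2 true → even ✓
{V, W}: 1 true → odd ✓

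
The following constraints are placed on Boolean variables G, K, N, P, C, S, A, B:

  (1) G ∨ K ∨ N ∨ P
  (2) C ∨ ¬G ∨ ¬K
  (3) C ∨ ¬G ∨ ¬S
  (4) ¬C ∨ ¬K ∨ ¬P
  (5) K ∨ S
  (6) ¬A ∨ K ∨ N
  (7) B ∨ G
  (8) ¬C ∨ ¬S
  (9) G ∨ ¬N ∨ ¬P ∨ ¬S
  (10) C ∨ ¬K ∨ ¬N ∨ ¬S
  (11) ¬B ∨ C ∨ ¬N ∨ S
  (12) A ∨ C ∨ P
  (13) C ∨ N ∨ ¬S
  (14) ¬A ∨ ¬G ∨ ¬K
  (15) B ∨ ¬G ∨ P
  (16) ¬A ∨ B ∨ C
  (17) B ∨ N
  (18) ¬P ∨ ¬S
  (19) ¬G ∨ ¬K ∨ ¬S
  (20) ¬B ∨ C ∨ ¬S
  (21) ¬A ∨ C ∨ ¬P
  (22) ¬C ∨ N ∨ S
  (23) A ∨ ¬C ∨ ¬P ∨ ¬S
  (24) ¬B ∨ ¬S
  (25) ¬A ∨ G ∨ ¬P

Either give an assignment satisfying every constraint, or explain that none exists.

G = False, K = True, N = True, P = False, C = True, S = False, A = True, B = True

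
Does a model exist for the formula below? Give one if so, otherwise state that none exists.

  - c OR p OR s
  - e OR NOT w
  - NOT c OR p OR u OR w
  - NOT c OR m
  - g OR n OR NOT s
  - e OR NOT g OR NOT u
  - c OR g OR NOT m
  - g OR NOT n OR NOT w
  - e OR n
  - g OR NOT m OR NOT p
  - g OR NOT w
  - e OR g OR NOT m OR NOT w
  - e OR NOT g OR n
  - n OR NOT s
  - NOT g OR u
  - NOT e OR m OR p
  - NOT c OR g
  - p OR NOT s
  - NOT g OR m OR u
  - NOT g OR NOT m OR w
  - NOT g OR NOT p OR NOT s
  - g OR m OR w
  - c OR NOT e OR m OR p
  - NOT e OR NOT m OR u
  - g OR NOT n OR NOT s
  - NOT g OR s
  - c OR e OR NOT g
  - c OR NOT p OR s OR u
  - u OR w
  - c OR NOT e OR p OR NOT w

Case s = True:
  (n OR NOT s) forces n = True.
  (p OR NOT s) forces p = True.
  (NOT g OR NOT p OR NOT s) forces g = False.
  Clause (g OR NOT n OR NOT s) is falsified — contradiction.
Case s = False:
  (NOT g OR s) forces g = False.
  (g OR NOT w) forces w = False.
  (NOT c OR g) forces c = False.
  (c OR p OR s) forces p = True.
  (c OR g OR NOT m) forces m = False.
  Clause (g OR m OR w) is falsified — contradiction.
Both cases fail, so the formula is unsatisfiable.

Unsatisfiable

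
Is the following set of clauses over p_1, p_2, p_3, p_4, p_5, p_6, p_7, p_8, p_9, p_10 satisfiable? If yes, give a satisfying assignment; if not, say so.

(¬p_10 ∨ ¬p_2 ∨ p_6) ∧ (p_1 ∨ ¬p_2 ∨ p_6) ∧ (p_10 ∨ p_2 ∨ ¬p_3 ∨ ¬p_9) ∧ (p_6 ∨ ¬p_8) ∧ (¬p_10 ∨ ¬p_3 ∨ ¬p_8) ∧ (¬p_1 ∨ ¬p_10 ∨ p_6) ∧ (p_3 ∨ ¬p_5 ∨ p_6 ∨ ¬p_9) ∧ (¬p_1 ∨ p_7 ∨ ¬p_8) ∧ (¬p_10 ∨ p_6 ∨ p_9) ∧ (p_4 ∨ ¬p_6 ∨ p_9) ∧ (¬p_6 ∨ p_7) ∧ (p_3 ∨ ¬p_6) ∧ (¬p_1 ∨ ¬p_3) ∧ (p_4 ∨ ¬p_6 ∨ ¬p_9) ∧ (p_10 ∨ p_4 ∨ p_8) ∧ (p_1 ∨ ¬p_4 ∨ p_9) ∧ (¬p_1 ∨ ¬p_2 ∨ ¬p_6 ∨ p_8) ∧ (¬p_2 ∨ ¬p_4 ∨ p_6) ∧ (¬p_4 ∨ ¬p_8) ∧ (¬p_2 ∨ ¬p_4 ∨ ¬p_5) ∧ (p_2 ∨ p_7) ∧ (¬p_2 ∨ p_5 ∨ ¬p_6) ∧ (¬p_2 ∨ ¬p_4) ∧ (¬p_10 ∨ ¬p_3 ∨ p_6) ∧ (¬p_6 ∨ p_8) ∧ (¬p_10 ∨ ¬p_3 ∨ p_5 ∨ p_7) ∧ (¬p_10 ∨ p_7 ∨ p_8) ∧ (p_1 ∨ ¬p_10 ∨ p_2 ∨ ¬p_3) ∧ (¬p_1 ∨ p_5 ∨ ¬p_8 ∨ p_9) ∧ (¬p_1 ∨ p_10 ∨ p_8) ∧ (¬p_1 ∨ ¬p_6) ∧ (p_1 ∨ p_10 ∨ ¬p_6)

Try p_1 = True:
  (¬p_1 ∨ ¬p_3) forces p_3 = False.
  (p_3 ∨ ¬p_6) forces p_6 = False.
  (p_6 ∨ ¬p_8) forces p_8 = False.
  (¬p_1 ∨ ¬p_10 ∨ p_6) forces p_10 = False.
  clause (¬p_1 ∨ p_10 ∨ p_8) is falsified — backtrack.
So p_1 = False.
Set p_2 = False.
  then (p_2 ∨ p_7) forces p_7 = True.
Set p_3 = False.
  then (p_3 ∨ ¬p_6) forces p_6 = False.
  then (p_6 ∨ ¬p_8) forces p_8 = False.
Set p_4 = True.
  then (p_1 ∨ ¬p_4 ∨ p_9) forces p_9 = True.
  then (p_3 ∨ ¬p_5 ∨ p_6 ∨ ¬p_9) forces p_5 = False.
Set p_10 = True.
All clauses satisfied.

p_1: False, p_2: False, p_3: False, p_4: True, p_5: False, p_6: False, p_7: True, p_8: False, p_9: True, p_10: True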